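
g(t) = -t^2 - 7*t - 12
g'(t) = -2*t - 7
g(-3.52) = 0.25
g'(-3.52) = 0.04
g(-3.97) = 0.03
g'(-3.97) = 0.94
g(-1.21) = -4.99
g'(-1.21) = -4.58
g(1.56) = -25.35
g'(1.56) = -10.12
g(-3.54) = 0.25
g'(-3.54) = 0.08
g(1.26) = -22.41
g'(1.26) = -9.52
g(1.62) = -25.96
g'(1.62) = -10.24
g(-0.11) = -11.24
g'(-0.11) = -6.78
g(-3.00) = 0.00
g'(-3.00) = -1.00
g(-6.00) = -6.00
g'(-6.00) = 5.00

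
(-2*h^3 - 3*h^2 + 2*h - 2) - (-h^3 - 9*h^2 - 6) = -h^3 + 6*h^2 + 2*h + 4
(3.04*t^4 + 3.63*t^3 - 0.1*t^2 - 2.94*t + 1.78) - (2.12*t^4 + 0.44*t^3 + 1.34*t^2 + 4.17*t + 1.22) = 0.92*t^4 + 3.19*t^3 - 1.44*t^2 - 7.11*t + 0.56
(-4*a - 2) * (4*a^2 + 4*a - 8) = -16*a^3 - 24*a^2 + 24*a + 16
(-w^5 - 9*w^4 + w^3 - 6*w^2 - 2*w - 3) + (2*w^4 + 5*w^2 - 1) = -w^5 - 7*w^4 + w^3 - w^2 - 2*w - 4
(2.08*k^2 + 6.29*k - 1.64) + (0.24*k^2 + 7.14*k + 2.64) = 2.32*k^2 + 13.43*k + 1.0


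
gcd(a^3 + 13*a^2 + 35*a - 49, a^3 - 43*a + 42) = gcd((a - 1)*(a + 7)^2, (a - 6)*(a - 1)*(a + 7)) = a^2 + 6*a - 7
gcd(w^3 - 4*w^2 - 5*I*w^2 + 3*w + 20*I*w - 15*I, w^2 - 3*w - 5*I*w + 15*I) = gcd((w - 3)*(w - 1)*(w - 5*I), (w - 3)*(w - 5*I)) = w^2 + w*(-3 - 5*I) + 15*I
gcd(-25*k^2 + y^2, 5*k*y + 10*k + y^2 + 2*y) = 5*k + y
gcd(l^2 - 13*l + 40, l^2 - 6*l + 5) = l - 5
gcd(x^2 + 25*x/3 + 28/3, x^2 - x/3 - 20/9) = x + 4/3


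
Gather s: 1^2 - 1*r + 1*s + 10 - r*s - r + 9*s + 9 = -2*r + s*(10 - r) + 20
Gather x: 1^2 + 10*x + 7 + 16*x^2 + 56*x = 16*x^2 + 66*x + 8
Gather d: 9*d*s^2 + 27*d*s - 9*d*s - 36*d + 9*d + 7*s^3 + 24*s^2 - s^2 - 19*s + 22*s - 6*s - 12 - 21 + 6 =d*(9*s^2 + 18*s - 27) + 7*s^3 + 23*s^2 - 3*s - 27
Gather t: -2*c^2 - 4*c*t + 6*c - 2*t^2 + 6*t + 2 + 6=-2*c^2 + 6*c - 2*t^2 + t*(6 - 4*c) + 8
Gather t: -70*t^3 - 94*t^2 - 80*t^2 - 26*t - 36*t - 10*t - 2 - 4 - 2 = -70*t^3 - 174*t^2 - 72*t - 8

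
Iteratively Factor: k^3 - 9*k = (k + 3)*(k^2 - 3*k) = k*(k + 3)*(k - 3)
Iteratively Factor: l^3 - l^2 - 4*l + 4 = (l - 2)*(l^2 + l - 2) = (l - 2)*(l - 1)*(l + 2)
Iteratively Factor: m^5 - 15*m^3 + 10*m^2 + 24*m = (m - 2)*(m^4 + 2*m^3 - 11*m^2 - 12*m) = (m - 2)*(m + 4)*(m^3 - 2*m^2 - 3*m) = m*(m - 2)*(m + 4)*(m^2 - 2*m - 3) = m*(m - 2)*(m + 1)*(m + 4)*(m - 3)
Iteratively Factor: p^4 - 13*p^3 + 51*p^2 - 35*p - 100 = (p + 1)*(p^3 - 14*p^2 + 65*p - 100) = (p - 4)*(p + 1)*(p^2 - 10*p + 25) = (p - 5)*(p - 4)*(p + 1)*(p - 5)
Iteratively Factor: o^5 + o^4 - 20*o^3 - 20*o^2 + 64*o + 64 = (o - 4)*(o^4 + 5*o^3 - 20*o - 16) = (o - 4)*(o + 4)*(o^3 + o^2 - 4*o - 4) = (o - 4)*(o + 1)*(o + 4)*(o^2 - 4) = (o - 4)*(o - 2)*(o + 1)*(o + 4)*(o + 2)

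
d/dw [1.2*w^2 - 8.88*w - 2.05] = 2.4*w - 8.88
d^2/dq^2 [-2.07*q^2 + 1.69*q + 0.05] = -4.14000000000000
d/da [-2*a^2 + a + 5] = 1 - 4*a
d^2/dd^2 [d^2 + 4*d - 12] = 2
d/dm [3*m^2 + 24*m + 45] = 6*m + 24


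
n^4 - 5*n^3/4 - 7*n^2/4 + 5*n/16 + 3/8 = (n - 2)*(n - 1/2)*(n + 1/2)*(n + 3/4)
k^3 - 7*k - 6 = (k - 3)*(k + 1)*(k + 2)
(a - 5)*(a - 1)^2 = a^3 - 7*a^2 + 11*a - 5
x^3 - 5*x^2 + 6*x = x*(x - 3)*(x - 2)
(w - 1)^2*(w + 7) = w^3 + 5*w^2 - 13*w + 7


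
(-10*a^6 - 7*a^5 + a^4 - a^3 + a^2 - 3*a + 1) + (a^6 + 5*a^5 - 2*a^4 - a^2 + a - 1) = -9*a^6 - 2*a^5 - a^4 - a^3 - 2*a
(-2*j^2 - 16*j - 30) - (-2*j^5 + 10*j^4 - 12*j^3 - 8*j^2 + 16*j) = 2*j^5 - 10*j^4 + 12*j^3 + 6*j^2 - 32*j - 30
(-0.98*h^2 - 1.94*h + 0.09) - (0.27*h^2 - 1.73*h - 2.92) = -1.25*h^2 - 0.21*h + 3.01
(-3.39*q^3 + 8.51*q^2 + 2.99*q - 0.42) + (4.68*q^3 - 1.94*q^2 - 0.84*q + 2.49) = 1.29*q^3 + 6.57*q^2 + 2.15*q + 2.07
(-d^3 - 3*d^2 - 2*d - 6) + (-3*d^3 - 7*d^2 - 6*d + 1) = -4*d^3 - 10*d^2 - 8*d - 5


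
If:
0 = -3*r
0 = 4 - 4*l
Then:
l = 1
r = 0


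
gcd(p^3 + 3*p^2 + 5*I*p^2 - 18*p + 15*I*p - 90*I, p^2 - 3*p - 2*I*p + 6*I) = p - 3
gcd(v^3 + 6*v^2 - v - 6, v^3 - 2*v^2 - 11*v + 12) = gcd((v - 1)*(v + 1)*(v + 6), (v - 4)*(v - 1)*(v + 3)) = v - 1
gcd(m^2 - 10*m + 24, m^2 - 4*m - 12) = m - 6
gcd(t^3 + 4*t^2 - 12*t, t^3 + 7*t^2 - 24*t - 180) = t + 6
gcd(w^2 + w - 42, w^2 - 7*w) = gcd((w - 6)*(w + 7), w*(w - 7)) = 1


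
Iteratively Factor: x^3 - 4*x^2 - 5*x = (x + 1)*(x^2 - 5*x) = x*(x + 1)*(x - 5)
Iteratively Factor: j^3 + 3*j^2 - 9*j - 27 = (j - 3)*(j^2 + 6*j + 9) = (j - 3)*(j + 3)*(j + 3)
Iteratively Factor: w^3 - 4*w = (w - 2)*(w^2 + 2*w) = (w - 2)*(w + 2)*(w)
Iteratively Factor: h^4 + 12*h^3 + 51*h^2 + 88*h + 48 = (h + 4)*(h^3 + 8*h^2 + 19*h + 12) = (h + 1)*(h + 4)*(h^2 + 7*h + 12) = (h + 1)*(h + 4)^2*(h + 3)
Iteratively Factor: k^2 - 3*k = (k)*(k - 3)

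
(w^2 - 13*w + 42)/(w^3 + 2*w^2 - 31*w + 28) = (w^2 - 13*w + 42)/(w^3 + 2*w^2 - 31*w + 28)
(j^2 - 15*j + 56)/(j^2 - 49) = (j - 8)/(j + 7)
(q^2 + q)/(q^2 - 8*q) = (q + 1)/(q - 8)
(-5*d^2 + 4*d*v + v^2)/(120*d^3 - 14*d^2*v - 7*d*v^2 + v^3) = (-5*d^2 + 4*d*v + v^2)/(120*d^3 - 14*d^2*v - 7*d*v^2 + v^3)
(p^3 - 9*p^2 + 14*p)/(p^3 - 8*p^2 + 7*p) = (p - 2)/(p - 1)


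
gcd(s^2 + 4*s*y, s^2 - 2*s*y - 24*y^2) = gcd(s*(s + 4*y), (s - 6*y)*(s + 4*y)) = s + 4*y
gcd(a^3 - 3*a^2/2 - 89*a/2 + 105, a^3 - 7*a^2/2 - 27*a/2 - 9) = a - 6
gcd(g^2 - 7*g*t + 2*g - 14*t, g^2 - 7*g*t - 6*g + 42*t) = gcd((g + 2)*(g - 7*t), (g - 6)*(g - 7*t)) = -g + 7*t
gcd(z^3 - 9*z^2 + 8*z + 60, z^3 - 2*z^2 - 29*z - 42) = z + 2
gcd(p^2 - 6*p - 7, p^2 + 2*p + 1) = p + 1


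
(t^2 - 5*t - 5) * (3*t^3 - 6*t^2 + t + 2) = 3*t^5 - 21*t^4 + 16*t^3 + 27*t^2 - 15*t - 10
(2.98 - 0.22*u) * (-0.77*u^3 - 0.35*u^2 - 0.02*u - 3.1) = 0.1694*u^4 - 2.2176*u^3 - 1.0386*u^2 + 0.6224*u - 9.238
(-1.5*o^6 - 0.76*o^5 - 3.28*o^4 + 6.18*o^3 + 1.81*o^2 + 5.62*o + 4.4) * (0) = 0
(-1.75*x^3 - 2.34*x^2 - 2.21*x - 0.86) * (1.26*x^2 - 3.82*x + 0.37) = -2.205*x^5 + 3.7366*x^4 + 5.5067*x^3 + 6.4928*x^2 + 2.4675*x - 0.3182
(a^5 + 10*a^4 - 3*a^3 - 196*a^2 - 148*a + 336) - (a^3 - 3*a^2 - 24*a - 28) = a^5 + 10*a^4 - 4*a^3 - 193*a^2 - 124*a + 364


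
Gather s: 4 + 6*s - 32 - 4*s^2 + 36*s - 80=-4*s^2 + 42*s - 108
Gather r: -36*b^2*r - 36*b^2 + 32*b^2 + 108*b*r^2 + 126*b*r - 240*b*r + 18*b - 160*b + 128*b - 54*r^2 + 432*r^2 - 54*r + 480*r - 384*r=-4*b^2 - 14*b + r^2*(108*b + 378) + r*(-36*b^2 - 114*b + 42)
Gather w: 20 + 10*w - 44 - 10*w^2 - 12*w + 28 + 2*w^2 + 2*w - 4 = -8*w^2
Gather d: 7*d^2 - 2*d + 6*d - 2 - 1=7*d^2 + 4*d - 3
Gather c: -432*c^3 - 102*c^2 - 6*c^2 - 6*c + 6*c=-432*c^3 - 108*c^2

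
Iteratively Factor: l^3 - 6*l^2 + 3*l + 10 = (l + 1)*(l^2 - 7*l + 10) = (l - 2)*(l + 1)*(l - 5)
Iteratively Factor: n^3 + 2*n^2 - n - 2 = (n + 1)*(n^2 + n - 2) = (n - 1)*(n + 1)*(n + 2)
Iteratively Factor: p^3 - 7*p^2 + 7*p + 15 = (p - 5)*(p^2 - 2*p - 3) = (p - 5)*(p - 3)*(p + 1)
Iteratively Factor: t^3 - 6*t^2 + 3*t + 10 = (t - 5)*(t^2 - t - 2) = (t - 5)*(t - 2)*(t + 1)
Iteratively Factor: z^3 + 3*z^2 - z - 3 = (z + 3)*(z^2 - 1) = (z - 1)*(z + 3)*(z + 1)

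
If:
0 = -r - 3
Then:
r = -3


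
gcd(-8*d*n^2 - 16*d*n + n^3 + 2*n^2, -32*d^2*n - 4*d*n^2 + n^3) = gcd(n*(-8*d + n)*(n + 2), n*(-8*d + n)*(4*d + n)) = 8*d*n - n^2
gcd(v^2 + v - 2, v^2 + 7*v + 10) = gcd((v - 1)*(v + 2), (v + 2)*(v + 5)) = v + 2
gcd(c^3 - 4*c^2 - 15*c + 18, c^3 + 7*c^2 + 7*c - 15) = c^2 + 2*c - 3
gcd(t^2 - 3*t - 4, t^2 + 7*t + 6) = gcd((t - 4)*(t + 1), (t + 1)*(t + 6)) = t + 1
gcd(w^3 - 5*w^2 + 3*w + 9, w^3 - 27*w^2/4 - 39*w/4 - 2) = w + 1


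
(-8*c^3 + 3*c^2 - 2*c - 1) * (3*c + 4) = -24*c^4 - 23*c^3 + 6*c^2 - 11*c - 4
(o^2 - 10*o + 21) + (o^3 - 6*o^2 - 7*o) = o^3 - 5*o^2 - 17*o + 21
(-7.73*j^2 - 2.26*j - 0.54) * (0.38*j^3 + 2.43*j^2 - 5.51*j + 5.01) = -2.9374*j^5 - 19.6427*j^4 + 36.8953*j^3 - 27.5869*j^2 - 8.3472*j - 2.7054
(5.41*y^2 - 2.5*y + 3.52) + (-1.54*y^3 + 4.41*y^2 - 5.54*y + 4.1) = -1.54*y^3 + 9.82*y^2 - 8.04*y + 7.62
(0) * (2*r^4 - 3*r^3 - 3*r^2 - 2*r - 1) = 0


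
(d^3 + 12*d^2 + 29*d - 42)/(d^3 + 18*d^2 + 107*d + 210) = (d - 1)/(d + 5)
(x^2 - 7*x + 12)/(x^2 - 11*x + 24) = (x - 4)/(x - 8)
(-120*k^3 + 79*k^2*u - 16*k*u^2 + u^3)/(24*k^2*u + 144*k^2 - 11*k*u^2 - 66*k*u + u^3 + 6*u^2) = (-5*k + u)/(u + 6)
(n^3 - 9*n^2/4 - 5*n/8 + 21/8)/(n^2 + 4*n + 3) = (8*n^2 - 26*n + 21)/(8*(n + 3))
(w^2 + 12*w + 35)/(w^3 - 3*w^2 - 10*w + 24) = (w^2 + 12*w + 35)/(w^3 - 3*w^2 - 10*w + 24)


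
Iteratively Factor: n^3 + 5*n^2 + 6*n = (n)*(n^2 + 5*n + 6) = n*(n + 2)*(n + 3)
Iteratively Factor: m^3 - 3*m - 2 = (m + 1)*(m^2 - m - 2) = (m + 1)^2*(m - 2)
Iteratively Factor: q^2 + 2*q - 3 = (q + 3)*(q - 1)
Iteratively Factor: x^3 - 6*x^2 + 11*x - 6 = (x - 3)*(x^2 - 3*x + 2) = (x - 3)*(x - 2)*(x - 1)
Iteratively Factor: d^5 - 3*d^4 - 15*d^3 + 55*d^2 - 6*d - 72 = (d + 1)*(d^4 - 4*d^3 - 11*d^2 + 66*d - 72) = (d - 3)*(d + 1)*(d^3 - d^2 - 14*d + 24) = (d - 3)*(d - 2)*(d + 1)*(d^2 + d - 12) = (d - 3)*(d - 2)*(d + 1)*(d + 4)*(d - 3)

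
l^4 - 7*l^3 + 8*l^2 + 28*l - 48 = (l - 4)*(l - 3)*(l - 2)*(l + 2)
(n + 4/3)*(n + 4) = n^2 + 16*n/3 + 16/3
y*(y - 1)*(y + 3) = y^3 + 2*y^2 - 3*y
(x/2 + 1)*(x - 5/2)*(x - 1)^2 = x^4/2 - 5*x^3/4 - 3*x^2/2 + 19*x/4 - 5/2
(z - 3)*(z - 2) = z^2 - 5*z + 6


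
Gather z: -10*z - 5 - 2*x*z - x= -x + z*(-2*x - 10) - 5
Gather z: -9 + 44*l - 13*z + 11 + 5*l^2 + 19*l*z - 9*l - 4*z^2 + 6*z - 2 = 5*l^2 + 35*l - 4*z^2 + z*(19*l - 7)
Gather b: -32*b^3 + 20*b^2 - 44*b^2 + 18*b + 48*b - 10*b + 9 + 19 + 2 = -32*b^3 - 24*b^2 + 56*b + 30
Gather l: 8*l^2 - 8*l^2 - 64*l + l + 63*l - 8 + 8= 0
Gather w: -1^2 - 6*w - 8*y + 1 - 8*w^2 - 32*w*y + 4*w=-8*w^2 + w*(-32*y - 2) - 8*y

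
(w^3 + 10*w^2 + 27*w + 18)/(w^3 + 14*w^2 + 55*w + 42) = (w + 3)/(w + 7)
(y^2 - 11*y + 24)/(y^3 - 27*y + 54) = (y - 8)/(y^2 + 3*y - 18)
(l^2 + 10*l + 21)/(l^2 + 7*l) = (l + 3)/l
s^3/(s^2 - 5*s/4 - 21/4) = 4*s^3/(4*s^2 - 5*s - 21)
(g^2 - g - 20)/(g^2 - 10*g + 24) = (g^2 - g - 20)/(g^2 - 10*g + 24)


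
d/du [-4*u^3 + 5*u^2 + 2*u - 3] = -12*u^2 + 10*u + 2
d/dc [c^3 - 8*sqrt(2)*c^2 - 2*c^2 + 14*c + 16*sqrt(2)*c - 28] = 3*c^2 - 16*sqrt(2)*c - 4*c + 14 + 16*sqrt(2)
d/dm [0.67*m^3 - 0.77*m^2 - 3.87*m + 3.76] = 2.01*m^2 - 1.54*m - 3.87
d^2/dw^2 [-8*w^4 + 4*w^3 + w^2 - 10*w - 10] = -96*w^2 + 24*w + 2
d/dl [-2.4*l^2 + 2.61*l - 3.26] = 2.61 - 4.8*l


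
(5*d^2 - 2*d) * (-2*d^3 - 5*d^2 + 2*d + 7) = -10*d^5 - 21*d^4 + 20*d^3 + 31*d^2 - 14*d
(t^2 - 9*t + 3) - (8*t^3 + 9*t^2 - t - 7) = -8*t^3 - 8*t^2 - 8*t + 10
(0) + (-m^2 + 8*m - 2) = -m^2 + 8*m - 2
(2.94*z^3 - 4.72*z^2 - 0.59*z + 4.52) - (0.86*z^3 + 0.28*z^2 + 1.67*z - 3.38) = 2.08*z^3 - 5.0*z^2 - 2.26*z + 7.9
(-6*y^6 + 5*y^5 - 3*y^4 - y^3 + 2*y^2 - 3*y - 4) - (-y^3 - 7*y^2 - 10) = -6*y^6 + 5*y^5 - 3*y^4 + 9*y^2 - 3*y + 6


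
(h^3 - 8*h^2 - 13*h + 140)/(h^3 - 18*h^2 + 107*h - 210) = (h + 4)/(h - 6)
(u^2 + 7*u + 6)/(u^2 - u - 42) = (u + 1)/(u - 7)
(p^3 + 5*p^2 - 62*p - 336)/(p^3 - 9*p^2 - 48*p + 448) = (p + 6)/(p - 8)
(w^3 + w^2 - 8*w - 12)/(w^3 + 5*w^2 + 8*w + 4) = (w - 3)/(w + 1)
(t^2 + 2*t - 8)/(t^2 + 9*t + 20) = (t - 2)/(t + 5)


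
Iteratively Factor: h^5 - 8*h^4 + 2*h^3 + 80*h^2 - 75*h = (h)*(h^4 - 8*h^3 + 2*h^2 + 80*h - 75) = h*(h - 5)*(h^3 - 3*h^2 - 13*h + 15) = h*(h - 5)*(h - 1)*(h^2 - 2*h - 15) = h*(h - 5)*(h - 1)*(h + 3)*(h - 5)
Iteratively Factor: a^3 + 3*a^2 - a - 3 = (a + 1)*(a^2 + 2*a - 3) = (a - 1)*(a + 1)*(a + 3)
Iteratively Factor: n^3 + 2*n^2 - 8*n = (n - 2)*(n^2 + 4*n) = (n - 2)*(n + 4)*(n)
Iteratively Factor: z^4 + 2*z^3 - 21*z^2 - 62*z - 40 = (z - 5)*(z^3 + 7*z^2 + 14*z + 8) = (z - 5)*(z + 2)*(z^2 + 5*z + 4) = (z - 5)*(z + 1)*(z + 2)*(z + 4)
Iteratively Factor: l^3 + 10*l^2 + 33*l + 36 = (l + 3)*(l^2 + 7*l + 12) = (l + 3)^2*(l + 4)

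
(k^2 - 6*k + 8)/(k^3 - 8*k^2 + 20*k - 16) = 1/(k - 2)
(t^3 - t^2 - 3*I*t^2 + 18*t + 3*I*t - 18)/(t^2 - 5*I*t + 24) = (t^2 - t*(1 + 6*I) + 6*I)/(t - 8*I)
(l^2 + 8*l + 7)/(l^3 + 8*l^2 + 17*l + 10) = (l + 7)/(l^2 + 7*l + 10)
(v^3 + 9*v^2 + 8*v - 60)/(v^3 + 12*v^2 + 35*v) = (v^2 + 4*v - 12)/(v*(v + 7))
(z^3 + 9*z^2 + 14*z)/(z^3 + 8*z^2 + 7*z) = (z + 2)/(z + 1)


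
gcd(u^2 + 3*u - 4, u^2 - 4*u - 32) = u + 4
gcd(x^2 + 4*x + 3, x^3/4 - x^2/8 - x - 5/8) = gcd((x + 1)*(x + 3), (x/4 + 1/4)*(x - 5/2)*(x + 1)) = x + 1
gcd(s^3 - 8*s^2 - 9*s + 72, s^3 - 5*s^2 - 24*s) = s^2 - 5*s - 24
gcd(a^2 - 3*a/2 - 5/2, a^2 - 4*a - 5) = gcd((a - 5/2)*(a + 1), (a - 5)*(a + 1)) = a + 1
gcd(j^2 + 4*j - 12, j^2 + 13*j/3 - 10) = j + 6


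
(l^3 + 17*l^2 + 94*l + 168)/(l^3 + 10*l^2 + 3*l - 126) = (l + 4)/(l - 3)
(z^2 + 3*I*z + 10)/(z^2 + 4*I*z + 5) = (z - 2*I)/(z - I)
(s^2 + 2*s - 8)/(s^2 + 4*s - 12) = (s + 4)/(s + 6)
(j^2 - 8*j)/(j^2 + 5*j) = (j - 8)/(j + 5)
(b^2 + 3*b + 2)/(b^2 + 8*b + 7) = (b + 2)/(b + 7)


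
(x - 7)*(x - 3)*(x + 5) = x^3 - 5*x^2 - 29*x + 105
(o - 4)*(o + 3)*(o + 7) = o^3 + 6*o^2 - 19*o - 84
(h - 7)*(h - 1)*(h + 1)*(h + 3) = h^4 - 4*h^3 - 22*h^2 + 4*h + 21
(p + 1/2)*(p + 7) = p^2 + 15*p/2 + 7/2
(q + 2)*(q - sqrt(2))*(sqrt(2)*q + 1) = sqrt(2)*q^3 - q^2 + 2*sqrt(2)*q^2 - 2*q - sqrt(2)*q - 2*sqrt(2)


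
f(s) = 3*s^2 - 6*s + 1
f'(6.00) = 30.00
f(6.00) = 73.00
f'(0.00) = -6.00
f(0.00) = 1.00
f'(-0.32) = -7.92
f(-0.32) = 3.23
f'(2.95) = 11.70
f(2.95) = 9.41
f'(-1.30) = -13.80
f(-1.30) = 13.87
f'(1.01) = 0.06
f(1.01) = -2.00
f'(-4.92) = -35.52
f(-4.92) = 103.14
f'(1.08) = 0.48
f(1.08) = -1.98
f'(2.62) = 9.72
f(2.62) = 5.87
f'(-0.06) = -6.36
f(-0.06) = 1.37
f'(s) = 6*s - 6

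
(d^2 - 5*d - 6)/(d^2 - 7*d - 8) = (d - 6)/(d - 8)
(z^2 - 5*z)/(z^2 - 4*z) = (z - 5)/(z - 4)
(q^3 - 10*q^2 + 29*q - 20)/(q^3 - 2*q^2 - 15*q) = (q^2 - 5*q + 4)/(q*(q + 3))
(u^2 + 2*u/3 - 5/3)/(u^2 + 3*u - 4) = (u + 5/3)/(u + 4)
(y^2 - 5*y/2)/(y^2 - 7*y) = (y - 5/2)/(y - 7)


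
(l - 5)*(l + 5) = l^2 - 25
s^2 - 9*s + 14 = (s - 7)*(s - 2)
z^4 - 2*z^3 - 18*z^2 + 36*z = z*(z - 2)*(z - 3*sqrt(2))*(z + 3*sqrt(2))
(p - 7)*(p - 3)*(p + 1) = p^3 - 9*p^2 + 11*p + 21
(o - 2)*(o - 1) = o^2 - 3*o + 2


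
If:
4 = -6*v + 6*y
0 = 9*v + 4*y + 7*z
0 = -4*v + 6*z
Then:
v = -8/53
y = 82/159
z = -16/159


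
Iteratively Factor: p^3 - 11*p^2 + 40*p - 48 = (p - 4)*(p^2 - 7*p + 12) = (p - 4)*(p - 3)*(p - 4)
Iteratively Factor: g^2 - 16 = (g - 4)*(g + 4)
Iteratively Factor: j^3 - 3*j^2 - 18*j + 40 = (j - 2)*(j^2 - j - 20) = (j - 5)*(j - 2)*(j + 4)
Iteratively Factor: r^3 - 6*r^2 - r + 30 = (r - 3)*(r^2 - 3*r - 10) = (r - 5)*(r - 3)*(r + 2)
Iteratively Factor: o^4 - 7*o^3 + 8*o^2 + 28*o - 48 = (o - 2)*(o^3 - 5*o^2 - 2*o + 24) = (o - 4)*(o - 2)*(o^2 - o - 6) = (o - 4)*(o - 2)*(o + 2)*(o - 3)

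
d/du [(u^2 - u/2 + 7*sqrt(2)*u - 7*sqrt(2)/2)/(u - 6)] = (u^2 - 12*u - 77*sqrt(2)/2 + 3)/(u^2 - 12*u + 36)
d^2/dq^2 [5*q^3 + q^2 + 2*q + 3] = 30*q + 2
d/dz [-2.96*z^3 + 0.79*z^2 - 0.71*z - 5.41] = -8.88*z^2 + 1.58*z - 0.71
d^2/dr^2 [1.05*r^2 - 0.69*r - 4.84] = 2.10000000000000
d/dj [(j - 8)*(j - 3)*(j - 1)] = 3*j^2 - 24*j + 35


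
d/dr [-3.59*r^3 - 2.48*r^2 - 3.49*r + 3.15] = -10.77*r^2 - 4.96*r - 3.49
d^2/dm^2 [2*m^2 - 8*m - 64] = 4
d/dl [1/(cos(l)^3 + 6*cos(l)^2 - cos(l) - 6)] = (3*cos(l)^2 + 12*cos(l) - 1)/((cos(l) + 6)^2*sin(l)^3)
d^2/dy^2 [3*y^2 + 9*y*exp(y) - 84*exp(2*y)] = 9*y*exp(y) - 336*exp(2*y) + 18*exp(y) + 6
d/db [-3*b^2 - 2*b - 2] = -6*b - 2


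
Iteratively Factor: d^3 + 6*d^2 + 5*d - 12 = (d + 4)*(d^2 + 2*d - 3) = (d - 1)*(d + 4)*(d + 3)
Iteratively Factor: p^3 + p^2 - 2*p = (p - 1)*(p^2 + 2*p) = p*(p - 1)*(p + 2)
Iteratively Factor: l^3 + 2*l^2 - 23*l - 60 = (l - 5)*(l^2 + 7*l + 12) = (l - 5)*(l + 4)*(l + 3)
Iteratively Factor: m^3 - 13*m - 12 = (m + 3)*(m^2 - 3*m - 4) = (m - 4)*(m + 3)*(m + 1)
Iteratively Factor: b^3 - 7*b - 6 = (b + 2)*(b^2 - 2*b - 3) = (b + 1)*(b + 2)*(b - 3)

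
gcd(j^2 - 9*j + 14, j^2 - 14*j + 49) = j - 7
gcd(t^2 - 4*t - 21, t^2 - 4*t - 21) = t^2 - 4*t - 21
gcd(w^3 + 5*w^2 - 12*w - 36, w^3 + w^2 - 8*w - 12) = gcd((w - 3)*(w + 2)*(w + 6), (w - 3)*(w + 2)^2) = w^2 - w - 6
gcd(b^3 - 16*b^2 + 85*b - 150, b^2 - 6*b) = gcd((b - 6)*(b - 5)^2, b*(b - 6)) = b - 6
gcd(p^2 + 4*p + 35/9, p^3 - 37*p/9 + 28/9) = p + 7/3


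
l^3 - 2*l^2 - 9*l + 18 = (l - 3)*(l - 2)*(l + 3)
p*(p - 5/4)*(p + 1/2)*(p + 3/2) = p^4 + 3*p^3/4 - 7*p^2/4 - 15*p/16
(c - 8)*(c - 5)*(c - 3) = c^3 - 16*c^2 + 79*c - 120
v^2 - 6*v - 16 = (v - 8)*(v + 2)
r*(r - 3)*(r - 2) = r^3 - 5*r^2 + 6*r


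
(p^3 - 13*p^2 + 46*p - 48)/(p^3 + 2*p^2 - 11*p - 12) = (p^2 - 10*p + 16)/(p^2 + 5*p + 4)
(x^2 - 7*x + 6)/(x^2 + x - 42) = (x - 1)/(x + 7)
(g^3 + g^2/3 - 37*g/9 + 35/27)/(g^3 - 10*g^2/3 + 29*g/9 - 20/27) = (3*g + 7)/(3*g - 4)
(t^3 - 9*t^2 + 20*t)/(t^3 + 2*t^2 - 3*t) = (t^2 - 9*t + 20)/(t^2 + 2*t - 3)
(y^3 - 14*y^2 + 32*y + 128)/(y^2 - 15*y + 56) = (y^2 - 6*y - 16)/(y - 7)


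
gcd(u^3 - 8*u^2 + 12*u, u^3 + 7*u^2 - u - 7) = 1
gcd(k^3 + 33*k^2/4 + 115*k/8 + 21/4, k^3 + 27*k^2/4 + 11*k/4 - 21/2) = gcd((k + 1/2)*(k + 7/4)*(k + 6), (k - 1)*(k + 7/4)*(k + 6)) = k^2 + 31*k/4 + 21/2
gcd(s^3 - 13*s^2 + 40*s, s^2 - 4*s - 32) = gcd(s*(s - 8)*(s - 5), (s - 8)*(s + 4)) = s - 8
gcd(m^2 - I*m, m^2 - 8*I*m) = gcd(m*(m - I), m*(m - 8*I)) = m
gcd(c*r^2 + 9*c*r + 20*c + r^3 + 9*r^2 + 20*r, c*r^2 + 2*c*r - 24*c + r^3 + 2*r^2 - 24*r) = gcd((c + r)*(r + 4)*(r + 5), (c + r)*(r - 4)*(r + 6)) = c + r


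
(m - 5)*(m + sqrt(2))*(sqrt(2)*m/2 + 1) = sqrt(2)*m^3/2 - 5*sqrt(2)*m^2/2 + 2*m^2 - 10*m + sqrt(2)*m - 5*sqrt(2)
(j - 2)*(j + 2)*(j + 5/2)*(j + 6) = j^4 + 17*j^3/2 + 11*j^2 - 34*j - 60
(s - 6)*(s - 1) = s^2 - 7*s + 6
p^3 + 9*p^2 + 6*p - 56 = (p - 2)*(p + 4)*(p + 7)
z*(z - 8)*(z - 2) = z^3 - 10*z^2 + 16*z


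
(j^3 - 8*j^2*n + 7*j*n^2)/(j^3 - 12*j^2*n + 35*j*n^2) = (j - n)/(j - 5*n)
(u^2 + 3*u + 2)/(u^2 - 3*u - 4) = (u + 2)/(u - 4)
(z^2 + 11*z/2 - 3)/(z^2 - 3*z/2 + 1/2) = (z + 6)/(z - 1)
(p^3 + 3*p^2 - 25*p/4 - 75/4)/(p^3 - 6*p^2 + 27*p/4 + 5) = (2*p^2 + 11*p + 15)/(2*p^2 - 7*p - 4)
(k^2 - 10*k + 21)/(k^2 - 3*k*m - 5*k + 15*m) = (k^2 - 10*k + 21)/(k^2 - 3*k*m - 5*k + 15*m)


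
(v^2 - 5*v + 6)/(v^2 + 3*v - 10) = (v - 3)/(v + 5)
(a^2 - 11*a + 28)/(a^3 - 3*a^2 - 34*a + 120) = (a - 7)/(a^2 + a - 30)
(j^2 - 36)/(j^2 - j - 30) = (j + 6)/(j + 5)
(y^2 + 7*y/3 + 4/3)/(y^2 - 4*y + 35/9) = 3*(3*y^2 + 7*y + 4)/(9*y^2 - 36*y + 35)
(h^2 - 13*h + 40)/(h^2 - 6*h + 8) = (h^2 - 13*h + 40)/(h^2 - 6*h + 8)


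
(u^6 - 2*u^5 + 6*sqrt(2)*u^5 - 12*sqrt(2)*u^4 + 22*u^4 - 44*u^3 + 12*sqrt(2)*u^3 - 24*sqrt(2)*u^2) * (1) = u^6 - 2*u^5 + 6*sqrt(2)*u^5 - 12*sqrt(2)*u^4 + 22*u^4 - 44*u^3 + 12*sqrt(2)*u^3 - 24*sqrt(2)*u^2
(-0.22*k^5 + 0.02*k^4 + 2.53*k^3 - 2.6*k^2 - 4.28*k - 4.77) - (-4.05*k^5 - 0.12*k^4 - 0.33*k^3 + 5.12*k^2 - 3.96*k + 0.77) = 3.83*k^5 + 0.14*k^4 + 2.86*k^3 - 7.72*k^2 - 0.32*k - 5.54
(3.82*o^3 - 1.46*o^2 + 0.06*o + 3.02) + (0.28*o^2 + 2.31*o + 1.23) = 3.82*o^3 - 1.18*o^2 + 2.37*o + 4.25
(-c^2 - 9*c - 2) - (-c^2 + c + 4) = -10*c - 6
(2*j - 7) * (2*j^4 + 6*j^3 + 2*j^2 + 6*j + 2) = 4*j^5 - 2*j^4 - 38*j^3 - 2*j^2 - 38*j - 14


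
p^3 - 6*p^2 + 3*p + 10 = (p - 5)*(p - 2)*(p + 1)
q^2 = q^2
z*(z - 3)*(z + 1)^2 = z^4 - z^3 - 5*z^2 - 3*z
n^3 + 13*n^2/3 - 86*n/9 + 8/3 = (n - 4/3)*(n - 1/3)*(n + 6)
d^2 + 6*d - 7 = (d - 1)*(d + 7)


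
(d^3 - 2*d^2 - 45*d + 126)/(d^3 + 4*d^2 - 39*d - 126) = (d - 3)/(d + 3)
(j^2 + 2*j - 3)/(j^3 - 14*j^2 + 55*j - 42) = (j + 3)/(j^2 - 13*j + 42)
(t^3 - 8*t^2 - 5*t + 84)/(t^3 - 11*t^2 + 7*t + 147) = (t - 4)/(t - 7)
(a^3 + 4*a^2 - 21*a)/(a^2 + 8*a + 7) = a*(a - 3)/(a + 1)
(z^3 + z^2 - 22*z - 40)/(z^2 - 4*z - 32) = (z^2 - 3*z - 10)/(z - 8)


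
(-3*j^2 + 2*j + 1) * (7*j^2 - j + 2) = -21*j^4 + 17*j^3 - j^2 + 3*j + 2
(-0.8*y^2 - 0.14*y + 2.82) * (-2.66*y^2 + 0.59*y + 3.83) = 2.128*y^4 - 0.0995999999999999*y^3 - 10.6478*y^2 + 1.1276*y + 10.8006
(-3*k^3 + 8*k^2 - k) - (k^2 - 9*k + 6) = -3*k^3 + 7*k^2 + 8*k - 6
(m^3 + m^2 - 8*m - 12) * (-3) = -3*m^3 - 3*m^2 + 24*m + 36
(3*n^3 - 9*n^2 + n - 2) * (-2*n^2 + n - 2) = -6*n^5 + 21*n^4 - 17*n^3 + 23*n^2 - 4*n + 4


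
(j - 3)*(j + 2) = j^2 - j - 6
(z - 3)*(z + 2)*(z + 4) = z^3 + 3*z^2 - 10*z - 24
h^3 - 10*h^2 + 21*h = h*(h - 7)*(h - 3)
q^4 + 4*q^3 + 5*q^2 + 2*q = q*(q + 2)*(-I*q - I)*(I*q + I)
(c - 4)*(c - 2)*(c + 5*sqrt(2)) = c^3 - 6*c^2 + 5*sqrt(2)*c^2 - 30*sqrt(2)*c + 8*c + 40*sqrt(2)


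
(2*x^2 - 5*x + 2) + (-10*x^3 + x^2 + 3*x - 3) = -10*x^3 + 3*x^2 - 2*x - 1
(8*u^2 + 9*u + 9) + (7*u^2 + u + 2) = 15*u^2 + 10*u + 11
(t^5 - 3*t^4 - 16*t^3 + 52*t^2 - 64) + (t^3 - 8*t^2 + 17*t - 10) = t^5 - 3*t^4 - 15*t^3 + 44*t^2 + 17*t - 74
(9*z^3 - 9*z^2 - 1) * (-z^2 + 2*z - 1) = -9*z^5 + 27*z^4 - 27*z^3 + 10*z^2 - 2*z + 1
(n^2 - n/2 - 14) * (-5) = -5*n^2 + 5*n/2 + 70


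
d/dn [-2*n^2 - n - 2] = -4*n - 1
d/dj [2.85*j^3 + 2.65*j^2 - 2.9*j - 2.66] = 8.55*j^2 + 5.3*j - 2.9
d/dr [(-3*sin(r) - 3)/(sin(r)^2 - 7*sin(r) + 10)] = 3*(sin(r)^2 + 2*sin(r) - 17)*cos(r)/(sin(r)^2 - 7*sin(r) + 10)^2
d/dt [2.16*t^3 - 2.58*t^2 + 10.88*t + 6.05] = 6.48*t^2 - 5.16*t + 10.88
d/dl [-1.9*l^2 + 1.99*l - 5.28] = 1.99 - 3.8*l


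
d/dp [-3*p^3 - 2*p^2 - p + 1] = -9*p^2 - 4*p - 1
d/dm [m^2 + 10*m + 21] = 2*m + 10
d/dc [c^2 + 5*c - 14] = 2*c + 5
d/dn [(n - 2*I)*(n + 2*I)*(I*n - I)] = I*(3*n^2 - 2*n + 4)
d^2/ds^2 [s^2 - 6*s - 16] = 2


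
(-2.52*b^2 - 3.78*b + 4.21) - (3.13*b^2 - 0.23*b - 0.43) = -5.65*b^2 - 3.55*b + 4.64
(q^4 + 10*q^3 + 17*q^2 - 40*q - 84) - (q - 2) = q^4 + 10*q^3 + 17*q^2 - 41*q - 82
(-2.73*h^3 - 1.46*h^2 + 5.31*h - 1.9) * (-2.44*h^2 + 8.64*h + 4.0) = 6.6612*h^5 - 20.0248*h^4 - 36.4908*h^3 + 44.6744*h^2 + 4.824*h - 7.6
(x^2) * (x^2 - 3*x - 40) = x^4 - 3*x^3 - 40*x^2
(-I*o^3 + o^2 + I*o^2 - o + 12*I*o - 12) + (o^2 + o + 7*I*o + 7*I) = -I*o^3 + 2*o^2 + I*o^2 + 19*I*o - 12 + 7*I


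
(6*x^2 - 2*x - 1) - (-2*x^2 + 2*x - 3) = 8*x^2 - 4*x + 2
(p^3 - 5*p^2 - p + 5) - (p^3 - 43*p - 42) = -5*p^2 + 42*p + 47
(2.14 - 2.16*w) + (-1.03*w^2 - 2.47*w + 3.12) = -1.03*w^2 - 4.63*w + 5.26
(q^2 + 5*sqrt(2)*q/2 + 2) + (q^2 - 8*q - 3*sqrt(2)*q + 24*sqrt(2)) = 2*q^2 - 8*q - sqrt(2)*q/2 + 2 + 24*sqrt(2)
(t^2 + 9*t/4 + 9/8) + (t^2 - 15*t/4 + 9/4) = 2*t^2 - 3*t/2 + 27/8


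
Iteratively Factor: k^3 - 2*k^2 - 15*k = (k - 5)*(k^2 + 3*k) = k*(k - 5)*(k + 3)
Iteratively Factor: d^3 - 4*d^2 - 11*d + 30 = (d - 2)*(d^2 - 2*d - 15) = (d - 2)*(d + 3)*(d - 5)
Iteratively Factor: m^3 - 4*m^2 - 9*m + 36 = (m - 3)*(m^2 - m - 12) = (m - 3)*(m + 3)*(m - 4)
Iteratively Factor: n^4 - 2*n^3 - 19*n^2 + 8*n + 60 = (n - 5)*(n^3 + 3*n^2 - 4*n - 12) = (n - 5)*(n + 3)*(n^2 - 4) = (n - 5)*(n + 2)*(n + 3)*(n - 2)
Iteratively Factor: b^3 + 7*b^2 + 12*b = (b + 3)*(b^2 + 4*b) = (b + 3)*(b + 4)*(b)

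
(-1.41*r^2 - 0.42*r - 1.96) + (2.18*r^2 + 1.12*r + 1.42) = 0.77*r^2 + 0.7*r - 0.54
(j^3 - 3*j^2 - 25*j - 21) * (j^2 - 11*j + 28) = j^5 - 14*j^4 + 36*j^3 + 170*j^2 - 469*j - 588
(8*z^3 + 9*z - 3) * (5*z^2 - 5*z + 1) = 40*z^5 - 40*z^4 + 53*z^3 - 60*z^2 + 24*z - 3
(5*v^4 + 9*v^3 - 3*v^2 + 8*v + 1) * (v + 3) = 5*v^5 + 24*v^4 + 24*v^3 - v^2 + 25*v + 3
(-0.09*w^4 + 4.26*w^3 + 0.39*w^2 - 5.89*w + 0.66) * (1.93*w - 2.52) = -0.1737*w^5 + 8.4486*w^4 - 9.9825*w^3 - 12.3505*w^2 + 16.1166*w - 1.6632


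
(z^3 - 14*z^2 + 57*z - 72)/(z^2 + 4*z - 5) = (z^3 - 14*z^2 + 57*z - 72)/(z^2 + 4*z - 5)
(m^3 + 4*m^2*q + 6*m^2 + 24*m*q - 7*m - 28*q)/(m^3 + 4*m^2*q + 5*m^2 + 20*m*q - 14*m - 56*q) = (m - 1)/(m - 2)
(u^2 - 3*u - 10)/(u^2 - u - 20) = (u + 2)/(u + 4)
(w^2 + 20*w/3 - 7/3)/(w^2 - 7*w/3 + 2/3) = (w + 7)/(w - 2)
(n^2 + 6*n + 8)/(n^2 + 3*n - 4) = (n + 2)/(n - 1)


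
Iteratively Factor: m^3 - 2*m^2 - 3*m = (m)*(m^2 - 2*m - 3) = m*(m - 3)*(m + 1)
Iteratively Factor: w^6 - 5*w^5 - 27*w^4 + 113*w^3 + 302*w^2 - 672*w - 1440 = (w + 3)*(w^5 - 8*w^4 - 3*w^3 + 122*w^2 - 64*w - 480) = (w + 2)*(w + 3)*(w^4 - 10*w^3 + 17*w^2 + 88*w - 240) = (w - 5)*(w + 2)*(w + 3)*(w^3 - 5*w^2 - 8*w + 48) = (w - 5)*(w - 4)*(w + 2)*(w + 3)*(w^2 - w - 12) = (w - 5)*(w - 4)^2*(w + 2)*(w + 3)*(w + 3)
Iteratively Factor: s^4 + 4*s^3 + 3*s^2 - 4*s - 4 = (s + 1)*(s^3 + 3*s^2 - 4) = (s + 1)*(s + 2)*(s^2 + s - 2) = (s + 1)*(s + 2)^2*(s - 1)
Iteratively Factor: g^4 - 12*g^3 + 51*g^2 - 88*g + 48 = (g - 4)*(g^3 - 8*g^2 + 19*g - 12) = (g - 4)*(g - 1)*(g^2 - 7*g + 12) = (g - 4)^2*(g - 1)*(g - 3)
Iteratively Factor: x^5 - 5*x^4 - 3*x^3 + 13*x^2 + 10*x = (x - 5)*(x^4 - 3*x^2 - 2*x) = (x - 5)*(x + 1)*(x^3 - x^2 - 2*x) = (x - 5)*(x - 2)*(x + 1)*(x^2 + x) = x*(x - 5)*(x - 2)*(x + 1)*(x + 1)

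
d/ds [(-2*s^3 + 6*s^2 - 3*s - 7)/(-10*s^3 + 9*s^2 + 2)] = 3*(14*s^4 - 20*s^3 - 65*s^2 + 50*s - 2)/(100*s^6 - 180*s^5 + 81*s^4 - 40*s^3 + 36*s^2 + 4)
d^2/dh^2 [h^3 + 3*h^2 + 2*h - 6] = 6*h + 6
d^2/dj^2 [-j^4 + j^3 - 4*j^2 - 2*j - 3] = -12*j^2 + 6*j - 8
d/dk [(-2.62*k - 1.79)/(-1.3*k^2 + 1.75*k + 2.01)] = (3.406*k^2 - 4.585*k - (2.6*k - 1.75)*(2.62*k + 1.79) - 5.2662)/(-1.3*k^2 + 1.75*k + 2.01)^2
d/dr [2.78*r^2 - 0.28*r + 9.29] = 5.56*r - 0.28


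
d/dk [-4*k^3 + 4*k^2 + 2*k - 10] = -12*k^2 + 8*k + 2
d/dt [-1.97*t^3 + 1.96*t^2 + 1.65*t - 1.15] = -5.91*t^2 + 3.92*t + 1.65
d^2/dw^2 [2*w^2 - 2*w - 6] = 4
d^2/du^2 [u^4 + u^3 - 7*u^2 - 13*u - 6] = 12*u^2 + 6*u - 14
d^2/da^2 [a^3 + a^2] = 6*a + 2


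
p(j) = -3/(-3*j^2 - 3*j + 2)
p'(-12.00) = 0.00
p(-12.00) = 0.01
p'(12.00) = 0.00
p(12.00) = 0.01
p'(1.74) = -0.27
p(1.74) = 0.24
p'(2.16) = -0.14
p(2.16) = 0.16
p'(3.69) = -0.03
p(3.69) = 0.06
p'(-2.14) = 1.04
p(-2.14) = 0.56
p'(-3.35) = 0.11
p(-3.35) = 0.14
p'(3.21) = -0.04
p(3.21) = 0.08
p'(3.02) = -0.05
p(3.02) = 0.09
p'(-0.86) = 1.16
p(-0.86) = -1.27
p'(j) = -3*(6*j + 3)/(-3*j^2 - 3*j + 2)^2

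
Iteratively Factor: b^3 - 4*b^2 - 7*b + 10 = (b - 1)*(b^2 - 3*b - 10) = (b - 1)*(b + 2)*(b - 5)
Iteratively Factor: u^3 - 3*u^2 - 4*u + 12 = (u + 2)*(u^2 - 5*u + 6) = (u - 3)*(u + 2)*(u - 2)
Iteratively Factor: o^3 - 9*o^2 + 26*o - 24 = (o - 4)*(o^2 - 5*o + 6) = (o - 4)*(o - 2)*(o - 3)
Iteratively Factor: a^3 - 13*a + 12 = (a - 1)*(a^2 + a - 12) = (a - 3)*(a - 1)*(a + 4)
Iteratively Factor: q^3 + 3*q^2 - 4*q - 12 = (q + 3)*(q^2 - 4) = (q - 2)*(q + 3)*(q + 2)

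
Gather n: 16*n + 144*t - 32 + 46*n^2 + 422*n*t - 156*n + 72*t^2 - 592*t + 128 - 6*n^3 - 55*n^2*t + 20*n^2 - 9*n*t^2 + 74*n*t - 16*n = -6*n^3 + n^2*(66 - 55*t) + n*(-9*t^2 + 496*t - 156) + 72*t^2 - 448*t + 96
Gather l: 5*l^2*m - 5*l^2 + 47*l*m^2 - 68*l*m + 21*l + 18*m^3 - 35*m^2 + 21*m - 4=l^2*(5*m - 5) + l*(47*m^2 - 68*m + 21) + 18*m^3 - 35*m^2 + 21*m - 4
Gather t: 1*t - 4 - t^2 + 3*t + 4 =-t^2 + 4*t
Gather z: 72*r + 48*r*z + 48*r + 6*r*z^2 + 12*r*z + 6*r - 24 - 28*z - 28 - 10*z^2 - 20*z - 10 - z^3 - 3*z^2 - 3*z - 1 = 126*r - z^3 + z^2*(6*r - 13) + z*(60*r - 51) - 63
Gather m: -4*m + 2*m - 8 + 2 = -2*m - 6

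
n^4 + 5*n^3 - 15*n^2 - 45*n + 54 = (n - 3)*(n - 1)*(n + 3)*(n + 6)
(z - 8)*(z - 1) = z^2 - 9*z + 8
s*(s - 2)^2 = s^3 - 4*s^2 + 4*s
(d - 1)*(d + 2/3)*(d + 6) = d^3 + 17*d^2/3 - 8*d/3 - 4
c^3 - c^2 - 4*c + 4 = (c - 2)*(c - 1)*(c + 2)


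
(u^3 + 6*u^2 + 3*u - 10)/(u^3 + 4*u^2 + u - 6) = (u + 5)/(u + 3)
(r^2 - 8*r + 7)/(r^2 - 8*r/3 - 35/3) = 3*(-r^2 + 8*r - 7)/(-3*r^2 + 8*r + 35)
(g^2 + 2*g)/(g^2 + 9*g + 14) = g/(g + 7)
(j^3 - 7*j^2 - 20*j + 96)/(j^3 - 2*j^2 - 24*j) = (j^2 - 11*j + 24)/(j*(j - 6))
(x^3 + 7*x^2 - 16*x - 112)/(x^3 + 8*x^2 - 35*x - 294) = (x^2 - 16)/(x^2 + x - 42)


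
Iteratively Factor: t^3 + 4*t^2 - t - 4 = (t - 1)*(t^2 + 5*t + 4) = (t - 1)*(t + 4)*(t + 1)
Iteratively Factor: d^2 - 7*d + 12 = (d - 4)*(d - 3)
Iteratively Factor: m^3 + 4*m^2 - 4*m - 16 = (m + 4)*(m^2 - 4) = (m - 2)*(m + 4)*(m + 2)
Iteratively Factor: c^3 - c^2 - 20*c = (c)*(c^2 - c - 20) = c*(c + 4)*(c - 5)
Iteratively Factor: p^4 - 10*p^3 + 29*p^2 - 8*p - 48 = (p + 1)*(p^3 - 11*p^2 + 40*p - 48) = (p - 3)*(p + 1)*(p^2 - 8*p + 16) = (p - 4)*(p - 3)*(p + 1)*(p - 4)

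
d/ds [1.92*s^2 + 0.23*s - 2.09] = 3.84*s + 0.23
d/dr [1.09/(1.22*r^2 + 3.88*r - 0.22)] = (-2.6596*r - 4.2292)/(1.22*r^2 + 3.88*r - 0.22)^2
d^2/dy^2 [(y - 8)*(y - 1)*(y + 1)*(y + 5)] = 12*y^2 - 18*y - 82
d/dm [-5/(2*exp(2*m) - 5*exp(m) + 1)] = (20*exp(m) - 25)*exp(m)/(2*exp(2*m) - 5*exp(m) + 1)^2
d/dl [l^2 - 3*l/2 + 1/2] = 2*l - 3/2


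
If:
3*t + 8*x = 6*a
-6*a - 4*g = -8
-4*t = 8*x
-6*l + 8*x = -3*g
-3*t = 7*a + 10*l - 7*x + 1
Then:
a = -22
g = 35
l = -141/2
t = 132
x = -66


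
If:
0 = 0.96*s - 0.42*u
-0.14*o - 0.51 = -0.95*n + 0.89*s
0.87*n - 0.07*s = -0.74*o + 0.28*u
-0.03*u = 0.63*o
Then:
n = -40.21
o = 4.82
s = -44.26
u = -101.16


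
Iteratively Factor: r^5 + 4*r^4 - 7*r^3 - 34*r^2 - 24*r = (r)*(r^4 + 4*r^3 - 7*r^2 - 34*r - 24) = r*(r - 3)*(r^3 + 7*r^2 + 14*r + 8) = r*(r - 3)*(r + 2)*(r^2 + 5*r + 4) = r*(r - 3)*(r + 1)*(r + 2)*(r + 4)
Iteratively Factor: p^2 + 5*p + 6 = (p + 2)*(p + 3)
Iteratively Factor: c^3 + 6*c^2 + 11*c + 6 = (c + 3)*(c^2 + 3*c + 2) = (c + 2)*(c + 3)*(c + 1)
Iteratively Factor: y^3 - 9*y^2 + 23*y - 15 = (y - 5)*(y^2 - 4*y + 3) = (y - 5)*(y - 3)*(y - 1)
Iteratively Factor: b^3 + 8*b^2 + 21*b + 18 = (b + 2)*(b^2 + 6*b + 9) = (b + 2)*(b + 3)*(b + 3)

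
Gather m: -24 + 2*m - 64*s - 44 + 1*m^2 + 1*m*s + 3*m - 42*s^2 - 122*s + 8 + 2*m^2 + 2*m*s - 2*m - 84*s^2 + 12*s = 3*m^2 + m*(3*s + 3) - 126*s^2 - 174*s - 60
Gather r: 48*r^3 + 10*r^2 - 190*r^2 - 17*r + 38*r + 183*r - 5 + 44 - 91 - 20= 48*r^3 - 180*r^2 + 204*r - 72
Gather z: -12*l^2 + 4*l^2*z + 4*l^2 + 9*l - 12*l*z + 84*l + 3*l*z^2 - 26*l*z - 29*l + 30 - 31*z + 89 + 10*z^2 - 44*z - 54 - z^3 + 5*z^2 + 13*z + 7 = -8*l^2 + 64*l - z^3 + z^2*(3*l + 15) + z*(4*l^2 - 38*l - 62) + 72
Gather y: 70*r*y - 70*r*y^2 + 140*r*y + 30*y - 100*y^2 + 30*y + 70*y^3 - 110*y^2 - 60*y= 210*r*y + 70*y^3 + y^2*(-70*r - 210)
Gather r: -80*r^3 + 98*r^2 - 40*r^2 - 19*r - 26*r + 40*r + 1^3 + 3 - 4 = -80*r^3 + 58*r^2 - 5*r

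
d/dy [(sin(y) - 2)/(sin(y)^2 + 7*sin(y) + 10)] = (4*sin(y) + cos(y)^2 + 23)*cos(y)/(sin(y)^2 + 7*sin(y) + 10)^2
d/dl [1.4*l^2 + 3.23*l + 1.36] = 2.8*l + 3.23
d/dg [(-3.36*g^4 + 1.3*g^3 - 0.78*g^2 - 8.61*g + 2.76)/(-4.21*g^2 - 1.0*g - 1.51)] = (28.2912*g^5 + 4.607*g^4 + 17.6944*g^3 - 41.3571*g^2 + 25.5948*g + 15.7611)/(17.7241*g^4 + 8.42*g^3 + 13.7142*g^2 + 3.02*g + 2.2801)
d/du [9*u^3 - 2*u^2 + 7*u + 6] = 27*u^2 - 4*u + 7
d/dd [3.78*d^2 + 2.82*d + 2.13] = 7.56*d + 2.82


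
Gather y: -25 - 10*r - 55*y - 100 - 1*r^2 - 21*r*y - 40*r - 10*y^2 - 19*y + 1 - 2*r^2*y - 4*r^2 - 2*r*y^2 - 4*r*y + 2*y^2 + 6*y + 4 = -5*r^2 - 50*r + y^2*(-2*r - 8) + y*(-2*r^2 - 25*r - 68) - 120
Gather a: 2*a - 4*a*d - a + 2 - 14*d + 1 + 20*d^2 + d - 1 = a*(1 - 4*d) + 20*d^2 - 13*d + 2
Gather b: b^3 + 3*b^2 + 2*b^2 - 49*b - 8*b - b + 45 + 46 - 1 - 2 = b^3 + 5*b^2 - 58*b + 88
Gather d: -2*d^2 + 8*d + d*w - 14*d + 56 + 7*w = -2*d^2 + d*(w - 6) + 7*w + 56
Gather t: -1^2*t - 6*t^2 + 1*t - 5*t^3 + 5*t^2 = -5*t^3 - t^2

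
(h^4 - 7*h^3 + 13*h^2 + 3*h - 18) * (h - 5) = h^5 - 12*h^4 + 48*h^3 - 62*h^2 - 33*h + 90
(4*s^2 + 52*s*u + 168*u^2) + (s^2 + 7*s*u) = 5*s^2 + 59*s*u + 168*u^2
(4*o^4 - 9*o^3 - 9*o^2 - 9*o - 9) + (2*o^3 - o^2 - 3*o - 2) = 4*o^4 - 7*o^3 - 10*o^2 - 12*o - 11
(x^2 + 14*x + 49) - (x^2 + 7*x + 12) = 7*x + 37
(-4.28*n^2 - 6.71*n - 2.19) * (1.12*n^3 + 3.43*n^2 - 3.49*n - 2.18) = -4.7936*n^5 - 22.1956*n^4 - 10.5309*n^3 + 25.2366*n^2 + 22.2709*n + 4.7742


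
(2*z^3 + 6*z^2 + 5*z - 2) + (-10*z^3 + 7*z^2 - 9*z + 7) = -8*z^3 + 13*z^2 - 4*z + 5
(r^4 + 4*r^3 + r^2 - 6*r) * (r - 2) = r^5 + 2*r^4 - 7*r^3 - 8*r^2 + 12*r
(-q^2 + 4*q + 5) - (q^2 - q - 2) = -2*q^2 + 5*q + 7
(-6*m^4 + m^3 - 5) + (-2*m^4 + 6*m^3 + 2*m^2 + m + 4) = -8*m^4 + 7*m^3 + 2*m^2 + m - 1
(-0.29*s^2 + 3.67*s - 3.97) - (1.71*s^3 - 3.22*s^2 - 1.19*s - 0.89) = -1.71*s^3 + 2.93*s^2 + 4.86*s - 3.08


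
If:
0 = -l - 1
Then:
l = -1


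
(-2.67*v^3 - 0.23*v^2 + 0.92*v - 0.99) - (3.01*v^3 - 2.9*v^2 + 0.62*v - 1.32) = -5.68*v^3 + 2.67*v^2 + 0.3*v + 0.33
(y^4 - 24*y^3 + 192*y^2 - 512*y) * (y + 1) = y^5 - 23*y^4 + 168*y^3 - 320*y^2 - 512*y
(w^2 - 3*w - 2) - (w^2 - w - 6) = 4 - 2*w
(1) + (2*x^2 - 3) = 2*x^2 - 2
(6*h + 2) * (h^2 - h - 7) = 6*h^3 - 4*h^2 - 44*h - 14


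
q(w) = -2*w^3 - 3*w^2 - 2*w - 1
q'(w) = -6*w^2 - 6*w - 2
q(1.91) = -29.70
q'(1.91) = -35.35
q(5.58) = -453.05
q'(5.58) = -222.30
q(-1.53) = 2.20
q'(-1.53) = -6.87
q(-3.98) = 85.53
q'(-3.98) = -73.16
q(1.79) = -25.66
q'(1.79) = -31.96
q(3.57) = -137.37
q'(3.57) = -99.89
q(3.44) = -124.80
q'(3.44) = -93.64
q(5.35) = -403.83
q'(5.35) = -205.84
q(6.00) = -553.00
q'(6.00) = -254.00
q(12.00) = -3913.00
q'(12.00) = -938.00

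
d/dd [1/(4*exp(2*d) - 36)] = -exp(2*d)/(2*(exp(2*d) - 9)^2)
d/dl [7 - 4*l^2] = -8*l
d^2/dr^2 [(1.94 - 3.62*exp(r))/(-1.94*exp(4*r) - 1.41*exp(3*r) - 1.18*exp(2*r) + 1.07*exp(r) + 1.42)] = (122.618088*exp(8*r) - 7.89851600000003*exp(7*r) - 76.6920520000001*exp(6*r) - 2.30636999999993*exp(5*r) + 206.746192*exp(4*r) + 8.33388400000001*exp(3*r) + 8.78395200000001*exp(2*r) - 20.72399*exp(r) + 10.247004)*exp(r)/(7.301384*exp(12*r) + 15.920028*exp(11*r) + 24.893886*exp(10*r) + 10.088697*exp(9*r) - 18.452562*exp(8*r) - 38.494221*exp(7*r) - 30.348536*exp(6*r) + 3.883563*exp(5*r) + 22.710894*exp(4*r) + 18.061681*exp(3*r) + 2.260782*exp(2*r) - 6.472644*exp(r) - 2.863288)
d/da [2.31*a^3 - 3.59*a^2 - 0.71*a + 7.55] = 6.93*a^2 - 7.18*a - 0.71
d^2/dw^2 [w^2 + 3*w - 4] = 2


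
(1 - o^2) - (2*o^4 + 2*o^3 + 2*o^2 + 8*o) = -2*o^4 - 2*o^3 - 3*o^2 - 8*o + 1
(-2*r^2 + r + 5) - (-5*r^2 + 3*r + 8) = 3*r^2 - 2*r - 3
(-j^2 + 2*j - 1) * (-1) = j^2 - 2*j + 1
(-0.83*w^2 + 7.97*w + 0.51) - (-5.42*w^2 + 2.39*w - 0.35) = 4.59*w^2 + 5.58*w + 0.86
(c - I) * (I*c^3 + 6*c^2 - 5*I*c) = I*c^4 + 7*c^3 - 11*I*c^2 - 5*c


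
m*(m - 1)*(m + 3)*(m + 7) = m^4 + 9*m^3 + 11*m^2 - 21*m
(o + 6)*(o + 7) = o^2 + 13*o + 42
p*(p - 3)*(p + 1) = p^3 - 2*p^2 - 3*p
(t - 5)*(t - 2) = t^2 - 7*t + 10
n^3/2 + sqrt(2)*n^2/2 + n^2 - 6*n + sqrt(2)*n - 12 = (n/2 + 1)*(n - 2*sqrt(2))*(n + 3*sqrt(2))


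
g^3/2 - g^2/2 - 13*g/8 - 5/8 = (g/2 + 1/2)*(g - 5/2)*(g + 1/2)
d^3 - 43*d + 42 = (d - 6)*(d - 1)*(d + 7)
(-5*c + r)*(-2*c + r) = 10*c^2 - 7*c*r + r^2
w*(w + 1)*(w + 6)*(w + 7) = w^4 + 14*w^3 + 55*w^2 + 42*w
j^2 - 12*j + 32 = (j - 8)*(j - 4)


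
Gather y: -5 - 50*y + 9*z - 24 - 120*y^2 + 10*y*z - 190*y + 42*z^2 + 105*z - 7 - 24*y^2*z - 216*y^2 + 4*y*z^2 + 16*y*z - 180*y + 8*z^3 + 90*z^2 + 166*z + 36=y^2*(-24*z - 336) + y*(4*z^2 + 26*z - 420) + 8*z^3 + 132*z^2 + 280*z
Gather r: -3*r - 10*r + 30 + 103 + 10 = 143 - 13*r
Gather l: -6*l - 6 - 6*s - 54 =-6*l - 6*s - 60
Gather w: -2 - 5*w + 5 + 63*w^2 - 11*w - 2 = 63*w^2 - 16*w + 1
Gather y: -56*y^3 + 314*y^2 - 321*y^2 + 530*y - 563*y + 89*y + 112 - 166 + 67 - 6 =-56*y^3 - 7*y^2 + 56*y + 7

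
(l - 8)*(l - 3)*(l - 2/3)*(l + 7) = l^4 - 14*l^3/3 - 151*l^2/3 + 610*l/3 - 112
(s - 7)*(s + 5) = s^2 - 2*s - 35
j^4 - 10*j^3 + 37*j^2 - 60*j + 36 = (j - 3)^2*(j - 2)^2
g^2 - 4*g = g*(g - 4)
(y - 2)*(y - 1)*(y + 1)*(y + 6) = y^4 + 4*y^3 - 13*y^2 - 4*y + 12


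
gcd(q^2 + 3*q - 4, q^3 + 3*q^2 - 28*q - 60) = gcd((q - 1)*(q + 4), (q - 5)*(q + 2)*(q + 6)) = 1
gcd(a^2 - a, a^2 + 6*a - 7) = a - 1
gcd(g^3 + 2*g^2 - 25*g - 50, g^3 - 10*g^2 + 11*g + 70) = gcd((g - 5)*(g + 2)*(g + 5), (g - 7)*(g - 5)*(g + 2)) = g^2 - 3*g - 10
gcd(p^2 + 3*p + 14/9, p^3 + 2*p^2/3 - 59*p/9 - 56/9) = p + 7/3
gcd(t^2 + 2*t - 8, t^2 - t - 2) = t - 2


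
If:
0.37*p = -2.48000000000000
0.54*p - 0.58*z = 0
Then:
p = -6.70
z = -6.24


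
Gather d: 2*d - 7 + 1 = 2*d - 6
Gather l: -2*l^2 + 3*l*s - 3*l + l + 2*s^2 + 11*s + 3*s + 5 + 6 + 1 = -2*l^2 + l*(3*s - 2) + 2*s^2 + 14*s + 12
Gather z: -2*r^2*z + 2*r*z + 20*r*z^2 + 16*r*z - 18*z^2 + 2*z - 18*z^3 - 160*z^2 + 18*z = -18*z^3 + z^2*(20*r - 178) + z*(-2*r^2 + 18*r + 20)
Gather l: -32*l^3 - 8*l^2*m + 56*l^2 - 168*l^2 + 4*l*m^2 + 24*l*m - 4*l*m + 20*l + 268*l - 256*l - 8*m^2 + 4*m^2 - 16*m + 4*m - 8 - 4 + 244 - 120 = -32*l^3 + l^2*(-8*m - 112) + l*(4*m^2 + 20*m + 32) - 4*m^2 - 12*m + 112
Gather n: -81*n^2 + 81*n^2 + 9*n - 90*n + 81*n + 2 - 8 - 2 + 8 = 0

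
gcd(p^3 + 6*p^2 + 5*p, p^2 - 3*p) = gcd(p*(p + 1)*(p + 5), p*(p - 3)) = p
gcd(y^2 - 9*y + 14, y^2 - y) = 1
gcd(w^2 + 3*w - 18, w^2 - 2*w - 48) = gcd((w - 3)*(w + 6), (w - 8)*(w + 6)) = w + 6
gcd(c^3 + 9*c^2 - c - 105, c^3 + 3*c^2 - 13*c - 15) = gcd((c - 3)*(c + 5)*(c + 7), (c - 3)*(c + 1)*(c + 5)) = c^2 + 2*c - 15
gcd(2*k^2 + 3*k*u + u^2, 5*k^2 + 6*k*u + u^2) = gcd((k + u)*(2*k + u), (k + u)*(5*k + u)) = k + u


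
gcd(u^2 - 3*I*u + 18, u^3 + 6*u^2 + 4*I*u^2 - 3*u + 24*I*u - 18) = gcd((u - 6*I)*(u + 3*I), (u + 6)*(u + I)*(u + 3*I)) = u + 3*I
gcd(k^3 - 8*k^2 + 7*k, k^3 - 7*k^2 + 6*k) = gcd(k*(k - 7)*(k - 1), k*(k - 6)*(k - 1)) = k^2 - k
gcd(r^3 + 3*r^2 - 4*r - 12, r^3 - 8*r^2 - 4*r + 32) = r^2 - 4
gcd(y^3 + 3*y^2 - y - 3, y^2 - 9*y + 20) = 1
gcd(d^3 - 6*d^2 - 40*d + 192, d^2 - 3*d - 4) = d - 4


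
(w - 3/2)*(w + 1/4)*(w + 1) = w^3 - w^2/4 - 13*w/8 - 3/8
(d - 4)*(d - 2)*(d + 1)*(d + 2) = d^4 - 3*d^3 - 8*d^2 + 12*d + 16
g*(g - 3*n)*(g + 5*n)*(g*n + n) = g^4*n + 2*g^3*n^2 + g^3*n - 15*g^2*n^3 + 2*g^2*n^2 - 15*g*n^3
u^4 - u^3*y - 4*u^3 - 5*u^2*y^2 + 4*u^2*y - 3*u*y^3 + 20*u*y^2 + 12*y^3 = (u - 4)*(u - 3*y)*(u + y)^2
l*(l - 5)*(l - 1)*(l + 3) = l^4 - 3*l^3 - 13*l^2 + 15*l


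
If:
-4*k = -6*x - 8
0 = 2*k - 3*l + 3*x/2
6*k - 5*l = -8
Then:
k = -34/3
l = -12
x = -80/9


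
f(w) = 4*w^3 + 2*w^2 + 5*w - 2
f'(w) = 12*w^2 + 4*w + 5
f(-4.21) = -286.08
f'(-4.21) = 200.85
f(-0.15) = -2.72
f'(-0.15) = 4.67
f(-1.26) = -13.13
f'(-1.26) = 19.01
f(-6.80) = -1201.25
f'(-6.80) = 532.68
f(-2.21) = -46.46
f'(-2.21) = 54.77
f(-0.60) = -5.14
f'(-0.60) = 6.92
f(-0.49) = -4.44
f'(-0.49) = 5.92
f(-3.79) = -209.98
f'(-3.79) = 162.21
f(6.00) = 964.00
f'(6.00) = 461.00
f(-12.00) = -6686.00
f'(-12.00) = 1685.00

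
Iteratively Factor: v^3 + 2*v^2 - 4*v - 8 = (v - 2)*(v^2 + 4*v + 4) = (v - 2)*(v + 2)*(v + 2)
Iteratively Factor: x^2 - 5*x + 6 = (x - 3)*(x - 2)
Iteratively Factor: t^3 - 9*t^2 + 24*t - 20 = (t - 2)*(t^2 - 7*t + 10) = (t - 5)*(t - 2)*(t - 2)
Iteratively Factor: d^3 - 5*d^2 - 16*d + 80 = (d - 4)*(d^2 - d - 20) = (d - 5)*(d - 4)*(d + 4)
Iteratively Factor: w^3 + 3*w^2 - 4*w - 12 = (w + 2)*(w^2 + w - 6) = (w - 2)*(w + 2)*(w + 3)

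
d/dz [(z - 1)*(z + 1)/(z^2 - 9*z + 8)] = -9/(z^2 - 16*z + 64)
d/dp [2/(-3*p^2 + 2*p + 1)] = 4*(3*p - 1)/(-3*p^2 + 2*p + 1)^2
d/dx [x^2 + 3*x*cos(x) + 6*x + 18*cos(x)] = -3*x*sin(x) + 2*x - 18*sin(x) + 3*cos(x) + 6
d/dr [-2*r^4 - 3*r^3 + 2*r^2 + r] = -8*r^3 - 9*r^2 + 4*r + 1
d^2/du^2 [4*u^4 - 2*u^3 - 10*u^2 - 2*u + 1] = 48*u^2 - 12*u - 20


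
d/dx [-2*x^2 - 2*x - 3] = -4*x - 2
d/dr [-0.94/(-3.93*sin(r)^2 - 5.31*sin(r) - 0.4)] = -(7.3884*sin(r) + 4.9914)*cos(r)/(3.93*sin(r)^2 + 5.31*sin(r) + 0.4)^2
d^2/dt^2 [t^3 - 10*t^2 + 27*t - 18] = 6*t - 20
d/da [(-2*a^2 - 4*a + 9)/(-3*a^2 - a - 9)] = 5*(-2*a^2 + 18*a + 9)/(9*a^4 + 6*a^3 + 55*a^2 + 18*a + 81)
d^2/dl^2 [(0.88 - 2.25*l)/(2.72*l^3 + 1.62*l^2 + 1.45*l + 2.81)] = (-99.8784*l^5 + 18.640704*l^4 + 67.980312*l^3 + 241.047552*l^2 + 33.501324*l + 14.023778)/(20.123648*l^9 + 35.956224*l^8 + 53.598144*l^7 + 104.95572*l^6 + 102.864444*l^5 + 98.837682*l^4 + 107.084941*l^3 + 56.099121*l^2 + 34.348035*l + 22.188041)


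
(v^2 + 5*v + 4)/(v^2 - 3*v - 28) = (v + 1)/(v - 7)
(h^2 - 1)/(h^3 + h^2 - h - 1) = 1/(h + 1)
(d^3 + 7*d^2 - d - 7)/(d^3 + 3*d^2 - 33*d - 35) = (d - 1)/(d - 5)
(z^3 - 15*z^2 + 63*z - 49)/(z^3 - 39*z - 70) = (z^2 - 8*z + 7)/(z^2 + 7*z + 10)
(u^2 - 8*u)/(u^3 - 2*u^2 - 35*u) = (8 - u)/(-u^2 + 2*u + 35)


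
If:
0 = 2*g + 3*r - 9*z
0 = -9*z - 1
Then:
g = -3*r/2 - 1/2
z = -1/9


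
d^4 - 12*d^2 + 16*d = d*(d - 2)^2*(d + 4)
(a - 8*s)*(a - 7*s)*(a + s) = a^3 - 14*a^2*s + 41*a*s^2 + 56*s^3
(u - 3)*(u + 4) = u^2 + u - 12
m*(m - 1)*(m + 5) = m^3 + 4*m^2 - 5*m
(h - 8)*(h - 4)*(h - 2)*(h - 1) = h^4 - 15*h^3 + 70*h^2 - 120*h + 64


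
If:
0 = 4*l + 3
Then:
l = -3/4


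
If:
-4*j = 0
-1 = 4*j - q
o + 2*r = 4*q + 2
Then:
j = 0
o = 6 - 2*r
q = 1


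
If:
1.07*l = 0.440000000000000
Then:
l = 0.41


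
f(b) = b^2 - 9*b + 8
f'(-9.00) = -27.00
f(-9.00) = 170.00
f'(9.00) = 9.00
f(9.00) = 8.00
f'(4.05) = -0.90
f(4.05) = -12.05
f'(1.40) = -6.20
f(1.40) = -2.64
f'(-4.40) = -17.80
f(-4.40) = 66.96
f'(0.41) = -8.18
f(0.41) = 4.48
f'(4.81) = 0.62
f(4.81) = -12.15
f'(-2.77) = -14.54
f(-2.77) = 40.60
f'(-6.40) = -21.80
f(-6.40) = 106.56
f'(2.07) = -4.86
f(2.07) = -6.35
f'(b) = 2*b - 9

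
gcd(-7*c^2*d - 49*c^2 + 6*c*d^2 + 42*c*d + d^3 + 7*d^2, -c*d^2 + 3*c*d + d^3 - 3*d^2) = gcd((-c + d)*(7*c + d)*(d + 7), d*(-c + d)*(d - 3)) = c - d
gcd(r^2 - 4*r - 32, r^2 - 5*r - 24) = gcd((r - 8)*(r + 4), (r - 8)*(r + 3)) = r - 8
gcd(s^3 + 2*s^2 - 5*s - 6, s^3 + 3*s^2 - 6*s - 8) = s^2 - s - 2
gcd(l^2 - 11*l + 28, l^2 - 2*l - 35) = l - 7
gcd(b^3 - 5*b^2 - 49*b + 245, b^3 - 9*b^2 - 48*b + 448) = b + 7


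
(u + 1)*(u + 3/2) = u^2 + 5*u/2 + 3/2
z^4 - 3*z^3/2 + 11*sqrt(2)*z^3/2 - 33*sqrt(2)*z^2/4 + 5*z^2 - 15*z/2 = z*(z - 3/2)*(z + sqrt(2)/2)*(z + 5*sqrt(2))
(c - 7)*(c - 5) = c^2 - 12*c + 35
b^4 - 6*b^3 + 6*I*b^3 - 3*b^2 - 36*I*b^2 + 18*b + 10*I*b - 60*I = (b - 6)*(b - I)*(b + 2*I)*(b + 5*I)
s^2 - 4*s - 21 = (s - 7)*(s + 3)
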